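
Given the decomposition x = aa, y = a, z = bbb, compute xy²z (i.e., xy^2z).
aaaabbb

Given x = 'aa', y = 'a', z = 'bbb' and i = 2:

xy^2z = x + y·y·...·y (2 times) + z
       = 'aa' + 'a'^2 + 'bbb'
       = 'aa' + 'aa' + 'bbb'
       = 'aaaabbb'

The pumped string is 'aaaabbb' with length 7.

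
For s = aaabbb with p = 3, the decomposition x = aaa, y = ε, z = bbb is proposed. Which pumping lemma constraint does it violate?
Violated: |y| > 0

The decomposition x = aaa, y = ε, z = bbb for s = aaabbb with p = 3
violates the constraint: |y| > 0

|y| = 0, but the pumping lemma requires |y| > 0 (y must be non-empty).

Pumping lemma constraints:
1. xyz = s (decomposition is valid)
2. |xy| ≤ p
3. |y| > 0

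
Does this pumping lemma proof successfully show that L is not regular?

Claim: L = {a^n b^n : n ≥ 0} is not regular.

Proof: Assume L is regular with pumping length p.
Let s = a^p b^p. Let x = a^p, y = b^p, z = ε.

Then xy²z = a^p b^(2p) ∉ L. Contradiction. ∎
The proof is INCORRECT.

Error: The decomposition violates |xy| ≤ p.
With x = a^p and y = b^p, we have |xy| = 2p > p.
The pumping lemma requires |xy| ≤ p, so y must be within the first p characters.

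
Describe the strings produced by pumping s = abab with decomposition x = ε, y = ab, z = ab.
{xy^i z : i ≥ 0} = {(ab)^(i+1) : i ≥ 0} = {ab, abab, ababab, ...}

With x = ε, y = ab, z = ab: Pumping 'ab' gives strings of alternating a's and b's.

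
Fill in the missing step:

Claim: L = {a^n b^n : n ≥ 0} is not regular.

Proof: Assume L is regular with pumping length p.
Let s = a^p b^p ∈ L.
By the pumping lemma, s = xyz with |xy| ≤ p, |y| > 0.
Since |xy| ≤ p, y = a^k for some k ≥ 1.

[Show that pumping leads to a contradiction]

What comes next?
Consider xy²z = a^(p+k) b^p.

Since k ≥ 1, we have p + k > p.
So xy²z has more a's than b's: (p+k) a's vs p b's.
This means xy²z ∉ L because a^n b^n requires equal counts.

This contradicts the pumping lemma which states xy²z ∈ L.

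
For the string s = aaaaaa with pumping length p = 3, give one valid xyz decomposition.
x = 'aa', y = 'a', z = 'aaa'

For s = aaaaaa and p = 3, one valid decomposition is:
- x = 'aa' (length 2)
- y = 'a' (length 1)
- z = 'aaa' (length 3)

Verification:
- xyz = 'aa' + 'a' + 'aaa' = aaaaaa ✓
- |xy| = 3 ≤ 3 ✓
- |y| = 1 > 0 ✓

All pumping lemma constraints are satisfied.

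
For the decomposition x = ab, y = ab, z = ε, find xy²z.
ababab

Given x = 'ab', y = 'ab', z = '' and i = 2:

xy^2z = x + y·y·...·y (2 times) + z
       = 'ab' + 'ab'^2 + ''
       = 'ab' + 'abab' + ''
       = 'ababab'

The pumped string is 'ababab' with length 6.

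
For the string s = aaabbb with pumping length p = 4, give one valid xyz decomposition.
x = 'aaa', y = 'b', z = 'bb'

For s = aaabbb and p = 4, one valid decomposition is:
- x = 'aaa' (length 3)
- y = 'b' (length 1)
- z = 'bb' (length 2)

Verification:
- xyz = 'aaa' + 'b' + 'bb' = aaabbb ✓
- |xy| = 4 ≤ 4 ✓
- |y| = 1 > 0 ✓

All pumping lemma constraints are satisfied.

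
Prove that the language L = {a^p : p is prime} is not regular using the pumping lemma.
Assume for contradiction that L is regular, and let p ≥ 1 be the pumping length given by the pumping lemma.
Choose a prime q with q ≥ p (one exists because there are infinitely many primes) and let s = a^q. Then s ∈ L and |s| = q ≥ p.
By the pumping lemma, s = xyz for some x, y, z with |xy| ≤ p, |y| ≥ 1, and xy^i z ∈ L for every i ≥ 0.
Here y = a^k for some k with 1 ≤ k ≤ p, and xy^i z = a^(q + (i − 1)k) for every i ≥ 0.

Take i = q + 1: |xy^(q+1) z| = q + qk = q(k + 1).
Both factors satisfy q ≥ 2 and k + 1 ≥ 2, so q(k + 1) is composite, and xy^(q+1) z ∉ L.

This contradicts the pumping lemma, which requires xy^i z ∈ L for all i ≥ 0.
Hence L = {a^p : p is prime} is not regular. ∎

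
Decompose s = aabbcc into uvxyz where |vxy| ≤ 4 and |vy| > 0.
u='a', v='a', x='bb', y='c', z='c'

For s = aabbcc with pumping length p = 4:

One valid decomposition:
- u = 'a'
- v = 'a'
- x = 'bb'
- y = 'c'
- z = 'c'

Verification:
- uvxyz = 'a' + 'a' + 'bb' + 'c' + 'c' = aabbcc ✓
- |vxy| = |'abbc'| = 4 ≤ 4 ✓
- |vy| = |'ac'| = 2 > 0 ✓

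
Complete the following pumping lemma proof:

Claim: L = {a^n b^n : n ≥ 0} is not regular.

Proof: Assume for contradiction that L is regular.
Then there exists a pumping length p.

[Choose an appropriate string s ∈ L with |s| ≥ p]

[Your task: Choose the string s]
s = a^p b^p

This string is in L (has equal a's and b's) and has length 2p ≥ p.
Any decomposition xyz with |xy| ≤ p means y consists only of a's,
so pumping will unbalance the counts.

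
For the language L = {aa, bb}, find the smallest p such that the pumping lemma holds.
p = 3

For a finite language L, the pumping lemma holds vacuously if p > max|s| for s ∈ L.

The longest string in L = {aa, bb} has length 2.
If p = 3, then no string s ∈ L has |s| ≥ p, so the condition is vacuously true.

The minimum pumping length is p = 3.

Why no smaller p works: for any p ≤ 2, the longest string s ∈ L has |s| = 2 ≥ p, so it would
have to be pumpable; but pumping up (i = 2, 3, ...) produces ever longer strings, which cannot all lie in the
finite language L. So the pumping property fails for every p ≤ 2.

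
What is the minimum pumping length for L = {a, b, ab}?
p = 3

For a finite language L, the pumping lemma holds vacuously if p > max|s| for s ∈ L.

The longest string in L = {a, b, ab} has length 2.
If p = 3, then no string s ∈ L has |s| ≥ p, so the condition is vacuously true.

The minimum pumping length is p = 3.

Why no smaller p works: for any p ≤ 2, the longest string s ∈ L has |s| = 2 ≥ p, so it would
have to be pumpable; but pumping up (i = 2, 3, ...) produces ever longer strings, which cannot all lie in the
finite language L. So the pumping property fails for every p ≤ 2.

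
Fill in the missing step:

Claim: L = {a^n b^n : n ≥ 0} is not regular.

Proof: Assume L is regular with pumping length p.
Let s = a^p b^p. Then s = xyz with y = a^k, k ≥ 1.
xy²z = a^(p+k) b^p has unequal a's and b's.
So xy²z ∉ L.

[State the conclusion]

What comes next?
This contradicts the pumping lemma for regular languages,
which guarantees xy^i z ∈ L for all i ≥ 0.

Since our assumption that L is regular leads to a contradiction,
we conclude that L = {a^n b^n : n ≥ 0} is NOT regular. ∎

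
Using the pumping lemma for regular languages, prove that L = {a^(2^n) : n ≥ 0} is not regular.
Assume for contradiction that L is regular, and let p ≥ 1 be the pumping length given by the pumping lemma.
Choose s = a^(2^p). Then s ∈ L and |s| = 2^p ≥ p.
By the pumping lemma, s = xyz for some x, y, z with |xy| ≤ p, |y| ≥ 1, and xy^i z ∈ L for every i ≥ 0.
Here y = a^k for some k with 1 ≤ k ≤ |xy| ≤ p, and p < 2^p.

Take i = 2: |xy²z| = 2^p + k.
Now 2^p < 2^p + k ≤ 2^p + p < 2^p + 2^p = 2^(p+1).
So |xy²z| lies strictly between the consecutive powers of two 2^p and 2^(p+1), hence is not a power of 2, and xy²z ∉ L.

This contradicts the pumping lemma, which requires xy^i z ∈ L for all i ≥ 0.
Hence L = {a^(2^n) : n ≥ 0} is not regular. ∎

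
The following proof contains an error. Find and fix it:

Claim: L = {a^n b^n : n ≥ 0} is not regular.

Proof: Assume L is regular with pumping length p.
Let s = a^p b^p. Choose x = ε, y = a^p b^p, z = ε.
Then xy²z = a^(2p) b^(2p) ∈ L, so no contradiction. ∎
Error: The decomposition violates |xy| ≤ p. With y = a^p b^p, |xy| = |y| = 2p > p. (The proof also miscomputes xy²z, which would be a^p b^p a^p b^p rather than a^(2p) b^(2p), and it wrongly treats one harmless decomposition as settling the matter — the prover does not get to choose the decomposition.)

Correction: The pumping lemma requires |xy| ≤ p, and the argument must handle every decomposition satisfying |xy| ≤ p, |y| ≥ 1. Since s starts with p a's, any such y consists only of a's, say y = a^k with k ≥ 1. Then xy²z = a^(p+k) b^p has unequal numbers of a's and b's, so xy²z ∉ L — the required contradiction.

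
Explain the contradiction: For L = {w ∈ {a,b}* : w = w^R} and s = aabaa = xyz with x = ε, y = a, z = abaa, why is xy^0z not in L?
xy⁰z = abaa ∉ L

Pumping with i = 0 replaces y = a by y⁰ = ε:
- Original: s = xyz = aabaa; aabaa reversed is aabaa, the same string, so it is a palindrome and is in L
- Pumped: xy⁰z = ε · ε · abaa = abaa
- abaa reversed is aaba ≠ abaa, so it is not a palindrome and is not in L

The pumping lemma would require xy⁰z ∈ L, so this decomposition yields a contradiction.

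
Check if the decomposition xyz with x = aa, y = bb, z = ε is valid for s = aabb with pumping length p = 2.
Violated: |xy| ≤ p

The decomposition x = aa, y = bb, z = ε for s = aabb with p = 2
violates the constraint: |xy| ≤ p

|xy| = |aabb| = 4 > 2 = p. The decomposition puts too many characters in xy.

Pumping lemma constraints:
1. xyz = s (decomposition is valid)
2. |xy| ≤ p
3. |y| > 0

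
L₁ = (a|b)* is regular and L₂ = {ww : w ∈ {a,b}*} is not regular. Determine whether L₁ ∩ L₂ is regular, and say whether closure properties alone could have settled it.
No — L₁ ∩ L₂ is not regular.

(a|b)* is all strings over {a,b}, so L₁ ∩ L₂ = {ww : w ∈ {a,b}*} = L₂ itself, which is not regular (pump s = a^p b a^p b).

Note that the bare facts "L₁ regular, L₂ non-regular" do not settle the question by themselves: the closure of regular languages under ∪, ∩, complement and difference applies only when BOTH operands are regular. With a non-regular operand the result can come out regular or non-regular depending on the specific languages, so one has to work out L₁ ∩ L₂ for this particular pair, as above.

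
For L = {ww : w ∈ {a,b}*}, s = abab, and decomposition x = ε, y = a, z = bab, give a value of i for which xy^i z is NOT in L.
i = 0

xy⁰z = ε · ε · bab = bab; bab has odd length 3, so it cannot be written as ww and is not in L.
(Other choices also work, e.g. i = 2, 3; only i = 1 is guaranteed to stay in L since xy¹z = s.)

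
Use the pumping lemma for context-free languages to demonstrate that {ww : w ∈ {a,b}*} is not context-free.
Assume for contradiction that L is context-free, and let p ≥ 1 be the pumping length given by the pumping lemma for CFLs.
Choose s = a^p b^p a^p b^p. Then s ∈ L (take w = a^p b^p) and |s| = 4p ≥ p.
By the CFL pumping lemma, s = uvxyz for some u, v, x, y, z with |vxy| ≤ p, |vy| ≥ 1, and uv^i xy^i z ∈ L for every i ≥ 0.

Write s as four blocks A₁ B₁ A₂ B₂ with A₁ = A₂ = a^p and B₁ = B₂ = b^p. Since |vxy| ≤ p, the window vxy lies inside at most two adjacent blocks. Take i = 0 and let t = uxz, so |t| = 4p − |vy| with 1 ≤ |vy| ≤ p. If |t| is odd, t ∉ L immediately, so assume |vy| is even (hence |vy| ≥ 2) and |t|/2 = 2p − |vy|/2, which satisfies p ≤ |t|/2 ≤ 2p − 1.

Case 1 (vxy inside A₁B₁): t = a^(p−j) b^(p−l) a^p b^p with j + l = |vy|. The second half of t has length < 2p, so it is a suffix of the trailing a^p b^p and ends in b; the first half is a^(p−j) b^(p−l) a^((j+l)/2), which ends in a because (j+l)/2 ≥ 1. The halves differ, so t ∉ L.

Case 2 (vxy inside B₁A₂, straddling the middle): t = a^p b^(p−j) a^(p−l) b^p with j + l = |vy|. If t = ww, then w is a prefix of t of length ≥ p, so w begins with a^p; and w is a suffix of t of length ≥ p, so w ends with b^p. That forces |w| ≥ 2p, contradicting |w| = |t|/2 ≤ 2p − 1. So t ∉ L.

Case 3 (vxy inside A₂B₂): t = a^p b^p a^(p−j) b^(p−l) with j + l = |vy|. The first half of t is a prefix of a^p b^p, so it begins with a; the second half is b^((j+l)/2) a^(p−j) b^(p−l), which begins with b. The halves differ, so t ∉ L.

In every case uv⁰xy⁰z = uxz ∉ L.

This contradicts the CFL pumping lemma, which requires uv^i xy^i z ∈ L for all i ≥ 0.
Hence L = {ww : w ∈ {a,b}*} is not context-free. ∎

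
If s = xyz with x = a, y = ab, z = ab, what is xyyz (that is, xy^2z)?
aababab

Given x = 'a', y = 'ab', z = 'ab' and i = 2:

xy^2z = x + y·y·...·y (2 times) + z
       = 'a' + 'ab'^2 + 'ab'
       = 'a' + 'abab' + 'ab'
       = 'aababab'

The pumped string is 'aababab' with length 7.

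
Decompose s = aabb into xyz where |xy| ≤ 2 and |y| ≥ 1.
x = '', y = 'a', z = 'abb'

For s = aabb and p = 2, one valid decomposition is:
- x = '' (length 0)
- y = 'a' (length 1)
- z = 'abb' (length 3)

Verification:
- xyz = '' + 'a' + 'abb' = aabb ✓
- |xy| = 1 ≤ 2 ✓
- |y| = 1 > 0 ✓

All pumping lemma constraints are satisfied.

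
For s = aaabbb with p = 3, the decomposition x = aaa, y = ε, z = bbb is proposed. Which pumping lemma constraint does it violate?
Violated: |y| > 0

The decomposition x = aaa, y = ε, z = bbb for s = aaabbb with p = 3
violates the constraint: |y| > 0

|y| = 0, but the pumping lemma requires |y| > 0 (y must be non-empty).

Pumping lemma constraints:
1. xyz = s (decomposition is valid)
2. |xy| ≤ p
3. |y| > 0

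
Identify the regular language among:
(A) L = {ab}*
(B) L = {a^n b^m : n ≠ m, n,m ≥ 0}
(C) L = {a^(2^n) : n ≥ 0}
(A) {ab}*

(A) L = {ab}* is regular.

This can be recognized by a finite automaton (DFA/NFA).
Regular expressions like {ab}* define regular languages.

The other choices are not regular:
- {a^n b^m : n ≠ m, n,m ≥ 0}: After pumping a's, we can make n = m
- {a^(2^n) : n ≥ 0}: After pumping, length is no longer a power of 2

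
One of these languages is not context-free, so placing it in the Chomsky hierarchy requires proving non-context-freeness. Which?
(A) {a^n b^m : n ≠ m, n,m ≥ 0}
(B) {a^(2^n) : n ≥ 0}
(B) {a^(2^n) : n ≥ 0}

(B) {a^(2^n) : n ≥ 0} requires the CFL pumping lemma.

- {a^n b^m : n ≠ m, n,m ≥ 0} is context-free (but not regular)
  • Can be shown non-regular with the regular pumping lemma
  • After pumping a's, we can make n = m

- {a^(2^n) : n ≥ 0} is NOT context-free
  • Requires the CFL pumping lemma to prove
  • Gaps between powers of 2 grow exponentially

The CFL pumping lemma is "stronger" in that it can prove non-membership
in the larger class of context-free languages.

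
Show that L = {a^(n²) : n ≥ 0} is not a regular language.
Assume for contradiction that L is regular, and let p ≥ 1 be the pumping length given by the pumping lemma.
Choose s = a^(p²). Then s ∈ L and |s| = p² ≥ p.
By the pumping lemma, s = xyz for some x, y, z with |xy| ≤ p, |y| ≥ 1, and xy^i z ∈ L for every i ≥ 0.
Here y = a^k for some k with 1 ≤ k ≤ |xy| ≤ p.

Take i = 2: |xy²z| = p² + k.
Now p² < p² + k ≤ p² + p < p² + 2p + 1 = (p + 1)².
So |xy²z| lies strictly between the consecutive squares p² and (p + 1)², hence is not a perfect square, and xy²z ∉ L.

This contradicts the pumping lemma, which requires xy^i z ∈ L for all i ≥ 0.
Hence L = {a^(n²) : n ≥ 0} is not regular. ∎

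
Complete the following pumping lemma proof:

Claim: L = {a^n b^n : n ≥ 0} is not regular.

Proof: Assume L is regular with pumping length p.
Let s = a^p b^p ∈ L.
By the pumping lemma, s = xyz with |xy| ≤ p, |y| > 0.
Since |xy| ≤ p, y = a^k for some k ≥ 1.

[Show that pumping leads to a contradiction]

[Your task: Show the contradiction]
Consider xy²z = a^(p+k) b^p.

Since k ≥ 1, we have p + k > p.
So xy²z has more a's than b's: (p+k) a's vs p b's.
This means xy²z ∉ L because a^n b^n requires equal counts.

This contradicts the pumping lemma which states xy²z ∈ L.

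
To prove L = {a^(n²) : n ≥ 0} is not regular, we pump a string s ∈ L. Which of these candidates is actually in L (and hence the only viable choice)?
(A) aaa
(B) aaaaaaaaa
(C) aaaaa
(B) aaaaaaaaa

The pumping lemma is applied to a string s that lies in L, so first check membership of each option:
- (A) aaa has length 3, strictly between 1² = 1 and 2² = 4, so it is not in L ✗
- (B) aaaaaaaaa has length 9 = 3², a perfect square, so it is in L ✓
- (C) aaaaa has length 5, strictly between 2² = 4 and 3² = 9, so it is not in L ✗

Only (B) aaaaaaaaa is in L, so it is the only candidate that could play the role of s.
(In a complete proof one picks s in terms of the pumping length p so that |s| ≥ p is guaranteed; a fixed string like aaaaaaaaa illustrates the shape of such an s.)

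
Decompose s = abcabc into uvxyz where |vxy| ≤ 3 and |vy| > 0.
u='ab', v='c', x='a', y='b', z='c'

For s = abcabc with pumping length p = 3:

One valid decomposition:
- u = 'ab'
- v = 'c'
- x = 'a'
- y = 'b'
- z = 'c'

Verification:
- uvxyz = 'ab' + 'c' + 'a' + 'b' + 'c' = abcabc ✓
- |vxy| = |'cab'| = 3 ≤ 3 ✓
- |vy| = |'cb'| = 2 > 0 ✓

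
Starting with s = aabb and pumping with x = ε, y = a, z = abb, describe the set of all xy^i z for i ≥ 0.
{xy^i z : i ≥ 0} = {a^(i+1) b^2 : i ≥ 0} = {abb, aabb, aaabb, ...}

With x = ε, y = a, z = abb: Starting with aabb and pumping the first 'a' (z = abb keeps the second 'a'), we get strings with i+1 a's followed by 2 b's for i = 0, 1, 2, ...; note bb is not produced because z always contributes one a.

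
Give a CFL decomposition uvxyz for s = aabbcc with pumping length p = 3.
u='aa', v='b', x='b', y='c', z='c'

For s = aabbcc with pumping length p = 3:

One valid decomposition:
- u = 'aa'
- v = 'b'
- x = 'b'
- y = 'c'
- z = 'c'

Verification:
- uvxyz = 'aa' + 'b' + 'b' + 'c' + 'c' = aabbcc ✓
- |vxy| = |'bbc'| = 3 ≤ 3 ✓
- |vy| = |'bc'| = 2 > 0 ✓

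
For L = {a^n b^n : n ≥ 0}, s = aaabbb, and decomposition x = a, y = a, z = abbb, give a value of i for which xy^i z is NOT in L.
i = 2

xy²z = a · aa · abbb = aaaabbb; aaaabbb has 4 a's and 3 b's; 4 ≠ 3, so it is not in L.
(Other choices also work, e.g. i = 0, 3; only i = 1 is guaranteed to stay in L since xy¹z = s.)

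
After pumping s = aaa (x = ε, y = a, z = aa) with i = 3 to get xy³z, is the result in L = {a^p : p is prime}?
Yes

xy³z = ε · aaa · aa = aaaaa.
aaaaa has length 5, which is prime, so it is in L.
(A single pumped string landing in L is not a contradiction by itself; a non-regularity proof needs some i for which xy^i z ∉ L, for every admissible decomposition.)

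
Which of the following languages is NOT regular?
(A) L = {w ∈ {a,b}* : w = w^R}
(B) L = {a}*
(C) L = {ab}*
(A) {w ∈ {a,b}* : w = w^R}

(A) L = {w ∈ {a,b}* : w = w^R} is NOT regular.

The pumping lemma can be used to prove this:
After pumping, the string is no longer symmetric

The other languages are regular because they can be recognized by finite automata.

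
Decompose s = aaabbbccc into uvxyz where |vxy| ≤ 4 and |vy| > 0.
u='aa', v='a', x='bb', y='b', z='ccc'

For s = aaabbbccc with pumping length p = 4:

One valid decomposition:
- u = 'aa'
- v = 'a'
- x = 'bb'
- y = 'b'
- z = 'ccc'

Verification:
- uvxyz = 'aa' + 'a' + 'bb' + 'b' + 'ccc' = aaabbbccc ✓
- |vxy| = |'abbb'| = 4 ≤ 4 ✓
- |vy| = |'ab'| = 2 > 0 ✓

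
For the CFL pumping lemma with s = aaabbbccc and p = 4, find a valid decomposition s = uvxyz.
u='aa', v='a', x='bb', y='b', z='ccc'

For s = aaabbbccc with pumping length p = 4:

One valid decomposition:
- u = 'aa'
- v = 'a'
- x = 'bb'
- y = 'b'
- z = 'ccc'

Verification:
- uvxyz = 'aa' + 'a' + 'bb' + 'b' + 'ccc' = aaabbbccc ✓
- |vxy| = |'abbb'| = 4 ≤ 4 ✓
- |vy| = |'ab'| = 2 > 0 ✓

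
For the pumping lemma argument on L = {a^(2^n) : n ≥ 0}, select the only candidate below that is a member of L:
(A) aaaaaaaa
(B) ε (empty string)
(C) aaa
(A) aaaaaaaa

The pumping lemma is applied to a string s that lies in L, so first check membership of each option:
- (A) aaaaaaaa has length 8 = 2^3, so it is in L ✓
- (B) ε has length 0, which is not a power of 2, so it is not in L ✗
- (C) aaa has length 3, strictly between 2^1 = 2 and 2^2 = 4, so it is not in L ✗

Only (A) aaaaaaaa is in L, so it is the only candidate that could play the role of s.
(In a complete proof one picks s in terms of the pumping length p so that |s| ≥ p is guaranteed; a fixed string like aaaaaaaa illustrates the shape of such an s.)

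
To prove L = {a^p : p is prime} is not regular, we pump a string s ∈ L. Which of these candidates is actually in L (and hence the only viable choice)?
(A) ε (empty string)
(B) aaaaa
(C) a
(B) aaaaa

The pumping lemma is applied to a string s that lies in L, so first check membership of each option:
- (A) ε has length 0, which is not prime, so it is not in L ✗
- (B) aaaaa has length 5, which is prime, so it is in L ✓
- (C) a has length 1, which is not prime, so it is not in L ✗

Only (B) aaaaa is in L, so it is the only candidate that could play the role of s.
(In a complete proof one picks s in terms of the pumping length p so that |s| ≥ p is guaranteed; a fixed string like aaaaa illustrates the shape of such an s.)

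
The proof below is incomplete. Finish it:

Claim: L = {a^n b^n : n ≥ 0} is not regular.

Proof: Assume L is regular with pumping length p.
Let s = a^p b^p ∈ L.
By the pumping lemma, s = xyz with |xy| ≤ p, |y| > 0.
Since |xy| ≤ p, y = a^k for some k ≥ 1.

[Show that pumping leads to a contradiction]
Consider xy²z = a^(p+k) b^p.

Since k ≥ 1, we have p + k > p.
So xy²z has more a's than b's: (p+k) a's vs p b's.
This means xy²z ∉ L because a^n b^n requires equal counts.

This contradicts the pumping lemma which states xy²z ∈ L.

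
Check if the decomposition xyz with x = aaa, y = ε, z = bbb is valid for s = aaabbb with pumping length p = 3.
Violated: |y| > 0

The decomposition x = aaa, y = ε, z = bbb for s = aaabbb with p = 3
violates the constraint: |y| > 0

|y| = 0, but the pumping lemma requires |y| > 0 (y must be non-empty).

Pumping lemma constraints:
1. xyz = s (decomposition is valid)
2. |xy| ≤ p
3. |y| > 0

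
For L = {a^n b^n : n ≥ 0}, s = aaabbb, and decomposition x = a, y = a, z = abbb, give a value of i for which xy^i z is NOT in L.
i = 0

xy⁰z = a · ε · abbb = aabbb; aabbb has 2 a's and 3 b's; 2 ≠ 3, so it is not in L.
(Other choices also work, e.g. i = 2, 3; only i = 1 is guaranteed to stay in L since xy¹z = s.)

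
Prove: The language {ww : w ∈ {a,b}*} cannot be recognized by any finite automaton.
Assume for contradiction that L is regular, and let p ≥ 1 be the pumping length given by the pumping lemma.
Choose s = a^p b a^p b. Then s ∈ L (take w = a^p b) and |s| = 2p + 2 ≥ p.
By the pumping lemma, s = xyz for some x, y, z with |xy| ≤ p, |y| ≥ 1, and xy^i z ∈ L for every i ≥ 0.
Since |xy| ≤ p and the first p symbols of s are all a's, y = a^k for some k with 1 ≤ k ≤ p.

Take i = 2: t = xy²z = a^(p + k) b a^p b.
Suppose t = uu for some string u. The string t contains exactly two b's and ends in b, so u contains exactly one b and ends in b; hence u = a^j b for some j, and uu = a^j b a^j b. Comparing with t = a^(p + k) b a^p b forces j = p + k (first block) and j = p (second block), which is impossible since k ≥ 1. So t ∉ L.

This contradicts the pumping lemma, which requires xy^i z ∈ L for all i ≥ 0.
Hence L = {ww : w ∈ {a,b}*} is not regular. ∎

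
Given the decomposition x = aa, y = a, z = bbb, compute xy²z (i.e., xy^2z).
aaaabbb

Given x = 'aa', y = 'a', z = 'bbb' and i = 2:

xy^2z = x + y·y·...·y (2 times) + z
       = 'aa' + 'a'^2 + 'bbb'
       = 'aa' + 'aa' + 'bbb'
       = 'aaaabbb'

The pumped string is 'aaaabbb' with length 7.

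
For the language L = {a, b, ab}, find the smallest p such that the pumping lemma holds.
p = 3

For a finite language L, the pumping lemma holds vacuously if p > max|s| for s ∈ L.

The longest string in L = {a, b, ab} has length 2.
If p = 3, then no string s ∈ L has |s| ≥ p, so the condition is vacuously true.

The minimum pumping length is p = 3.

Why no smaller p works: for any p ≤ 2, the longest string s ∈ L has |s| = 2 ≥ p, so it would
have to be pumpable; but pumping up (i = 2, 3, ...) produces ever longer strings, which cannot all lie in the
finite language L. So the pumping property fails for every p ≤ 2.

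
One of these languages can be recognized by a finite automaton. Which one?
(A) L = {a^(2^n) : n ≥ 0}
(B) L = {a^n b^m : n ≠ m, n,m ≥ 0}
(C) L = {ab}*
(C) {ab}*

(C) L = {ab}* is regular.

This can be recognized by a finite automaton (DFA/NFA).
Regular expressions like {ab}* define regular languages.

The other choices are not regular:
- {a^(2^n) : n ≥ 0}: After pumping, length is no longer a power of 2
- {a^n b^m : n ≠ m, n,m ≥ 0}: After pumping a's, we can make n = m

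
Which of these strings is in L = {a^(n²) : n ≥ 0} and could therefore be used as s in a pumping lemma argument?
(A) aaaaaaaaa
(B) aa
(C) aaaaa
(A) aaaaaaaaa

The pumping lemma is applied to a string s that lies in L, so first check membership of each option:
- (A) aaaaaaaaa has length 9 = 3², a perfect square, so it is in L ✓
- (B) aa has length 2, strictly between 1² = 1 and 2² = 4, so it is not in L ✗
- (C) aaaaa has length 5, strictly between 2² = 4 and 3² = 9, so it is not in L ✗

Only (A) aaaaaaaaa is in L, so it is the only candidate that could play the role of s.
(In a complete proof one picks s in terms of the pumping length p so that |s| ≥ p is guaranteed; a fixed string like aaaaaaaaa illustrates the shape of such an s.)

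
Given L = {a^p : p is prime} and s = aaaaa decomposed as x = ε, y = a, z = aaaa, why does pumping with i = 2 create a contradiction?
xy²z = aaaaaa ∉ L

Pumping with i = 2 replaces y = a by y² = aa:
- Original: s = xyz = aaaaa; aaaaa has length 5, which is prime, so it is in L
- Pumped: xy²z = ε · aa · aaaa = aaaaaa
- aaaaaa has length 6 = 2 × 3, which is not prime, so it is not in L

The pumping lemma would require xy²z ∈ L, so this decomposition yields a contradiction.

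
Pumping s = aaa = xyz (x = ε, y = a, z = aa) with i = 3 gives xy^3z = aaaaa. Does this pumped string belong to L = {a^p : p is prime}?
Yes

xy³z = ε · aaa · aa = aaaaa.
aaaaa has length 5, which is prime, so it is in L.
(A single pumped string landing in L is not a contradiction by itself; a non-regularity proof needs some i for which xy^i z ∉ L, for every admissible decomposition.)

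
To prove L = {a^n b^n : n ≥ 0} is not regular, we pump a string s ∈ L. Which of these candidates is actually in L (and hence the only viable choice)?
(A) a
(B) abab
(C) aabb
(C) aabb

The pumping lemma is applied to a string s that lies in L, so first check membership of each option:
- (A) a has 1 a's and 0 b's; 1 ≠ 0, so it is not in L ✗
- (B) abab has an a after a b, so it is not of the form a^n b^n and is not in L ✗
- (C) aabb = a^2 b^2 has equal counts (2 = 2), so it is in L ✓

Only (C) aabb is in L, so it is the only candidate that could play the role of s.
(In a complete proof one picks s in terms of the pumping length p so that |s| ≥ p is guaranteed; a fixed string like aabb illustrates the shape of such an s.)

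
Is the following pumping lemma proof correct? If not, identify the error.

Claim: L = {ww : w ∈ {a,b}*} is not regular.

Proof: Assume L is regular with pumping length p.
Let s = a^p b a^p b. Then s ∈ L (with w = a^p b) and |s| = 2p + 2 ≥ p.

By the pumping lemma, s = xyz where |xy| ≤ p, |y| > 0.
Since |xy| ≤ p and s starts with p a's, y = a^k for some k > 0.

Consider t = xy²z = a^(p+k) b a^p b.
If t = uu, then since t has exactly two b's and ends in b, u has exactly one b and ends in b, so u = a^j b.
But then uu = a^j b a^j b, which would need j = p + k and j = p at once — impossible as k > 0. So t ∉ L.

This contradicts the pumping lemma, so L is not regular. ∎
The proof is correct.

This proof is valid because:
1. s = a^p b a^p b is in L and is chosen in terms of p, so |s| ≥ p holds for every p
2. The decomposition analysis is correct: |xy| ≤ p forces y to lie inside the leading a's
3. The contradiction is valid: the argument shows a^(p+k) b a^p b cannot be split into two equal halves
4. The conclusion follows logically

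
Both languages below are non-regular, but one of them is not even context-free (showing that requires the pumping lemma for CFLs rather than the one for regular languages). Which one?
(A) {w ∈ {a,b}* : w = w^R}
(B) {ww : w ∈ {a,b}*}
(B) {ww : w ∈ {a,b}*}

(B) {ww : w ∈ {a,b}*} requires the CFL pumping lemma.

- {w ∈ {a,b}* : w = w^R} is context-free (but not regular)
  • Can be shown non-regular with the regular pumping lemma
  • After pumping, the string is no longer symmetric

- {ww : w ∈ {a,b}*} is NOT context-free
  • Requires the CFL pumping lemma to prove
  • Cannot verify equality of two arbitrary substrings

The CFL pumping lemma is "stronger" in that it can prove non-membership
in the larger class of context-free languages.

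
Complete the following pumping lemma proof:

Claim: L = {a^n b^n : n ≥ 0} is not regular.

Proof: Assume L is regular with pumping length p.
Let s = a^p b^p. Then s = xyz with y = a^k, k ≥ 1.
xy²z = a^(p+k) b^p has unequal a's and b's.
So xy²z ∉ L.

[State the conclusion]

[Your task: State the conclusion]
This contradicts the pumping lemma for regular languages,
which guarantees xy^i z ∈ L for all i ≥ 0.

Since our assumption that L is regular leads to a contradiction,
we conclude that L = {a^n b^n : n ≥ 0} is NOT regular. ∎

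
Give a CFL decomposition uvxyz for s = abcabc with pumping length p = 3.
u='ab', v='c', x='a', y='b', z='c'

For s = abcabc with pumping length p = 3:

One valid decomposition:
- u = 'ab'
- v = 'c'
- x = 'a'
- y = 'b'
- z = 'c'

Verification:
- uvxyz = 'ab' + 'c' + 'a' + 'b' + 'c' = abcabc ✓
- |vxy| = |'cab'| = 3 ≤ 3 ✓
- |vy| = |'cb'| = 2 > 0 ✓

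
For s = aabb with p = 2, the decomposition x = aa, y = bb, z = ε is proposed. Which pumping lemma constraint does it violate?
Violated: |xy| ≤ p

The decomposition x = aa, y = bb, z = ε for s = aabb with p = 2
violates the constraint: |xy| ≤ p

|xy| = |aabb| = 4 > 2 = p. The decomposition puts too many characters in xy.

Pumping lemma constraints:
1. xyz = s (decomposition is valid)
2. |xy| ≤ p
3. |y| > 0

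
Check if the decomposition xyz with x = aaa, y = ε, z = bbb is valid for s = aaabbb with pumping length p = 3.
Violated: |y| > 0

The decomposition x = aaa, y = ε, z = bbb for s = aaabbb with p = 3
violates the constraint: |y| > 0

|y| = 0, but the pumping lemma requires |y| > 0 (y must be non-empty).

Pumping lemma constraints:
1. xyz = s (decomposition is valid)
2. |xy| ≤ p
3. |y| > 0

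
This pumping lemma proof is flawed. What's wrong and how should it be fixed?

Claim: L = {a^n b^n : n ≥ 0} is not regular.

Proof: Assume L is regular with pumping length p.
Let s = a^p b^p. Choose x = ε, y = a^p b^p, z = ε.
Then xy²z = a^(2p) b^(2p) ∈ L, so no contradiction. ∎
Error: The decomposition violates |xy| ≤ p. With y = a^p b^p, |xy| = |y| = 2p > p. (The proof also miscomputes xy²z, which would be a^p b^p a^p b^p rather than a^(2p) b^(2p), and it wrongly treats one harmless decomposition as settling the matter — the prover does not get to choose the decomposition.)

Correction: The pumping lemma requires |xy| ≤ p, and the argument must handle every decomposition satisfying |xy| ≤ p, |y| ≥ 1. Since s starts with p a's, any such y consists only of a's, say y = a^k with k ≥ 1. Then xy²z = a^(p+k) b^p has unequal numbers of a's and b's, so xy²z ∉ L — the required contradiction.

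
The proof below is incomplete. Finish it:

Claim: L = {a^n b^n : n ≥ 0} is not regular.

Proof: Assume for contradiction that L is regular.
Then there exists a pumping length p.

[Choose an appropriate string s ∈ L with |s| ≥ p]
s = a^p b^p

This string is in L (has equal a's and b's) and has length 2p ≥ p.
Any decomposition xyz with |xy| ≤ p means y consists only of a's,
so pumping will unbalance the counts.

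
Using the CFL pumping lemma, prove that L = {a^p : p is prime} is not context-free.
Assume for contradiction that L is context-free, and let p ≥ 1 be the pumping length given by the pumping lemma for CFLs.
Choose a prime q with q ≥ p and let s = a^q. Then s ∈ L and |s| = q ≥ p.
By the CFL pumping lemma, s = uvxyz for some u, v, x, y, z with |vxy| ≤ p, |vy| ≥ 1, and uv^i xy^i z ∈ L for every i ≥ 0.
All symbols are a's, so only lengths matter: let k = |vy|, with 1 ≤ k ≤ p. Then |uv^i xy^i z| = q + (i − 1)k.

Take i = q + 1: the length is q + qk = q(k + 1).
Both factors satisfy q ≥ 2 and k + 1 ≥ 2, so q(k + 1) is composite and uv^(q+1) xy^(q+1) z ∉ L.

This contradicts the CFL pumping lemma, which requires uv^i xy^i z ∈ L for all i ≥ 0.
Hence L = {a^p : p is prime} is not context-free. ∎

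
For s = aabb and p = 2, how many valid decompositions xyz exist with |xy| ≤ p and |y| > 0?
3

For s = 'aabb' with pumping length p = 2:

Constraints: |xy| ≤ 2, |y| > 0

Valid decompositions (|xy| ≤ p, |y| ≥ 1):
  • x='', y='a', z='abb'
  • x='a', y='a', z='bb'
  • x='', y='aa', z='bb'

Total count: 3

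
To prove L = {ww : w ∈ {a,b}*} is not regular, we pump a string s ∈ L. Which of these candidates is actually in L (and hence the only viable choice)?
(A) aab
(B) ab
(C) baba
(C) baba

The pumping lemma is applied to a string s that lies in L, so first check membership of each option:
- (A) aab has odd length 3, so it cannot be written as ww and is not in L ✗
- (B) ab has length 2; its halves are a and b, which differ, so it is not in L ✗
- (C) baba splits into halves ba · ba, which are equal, so it is in L (w = ba) ✓

Only (C) baba is in L, so it is the only candidate that could play the role of s.
(In a complete proof one picks s in terms of the pumping length p so that |s| ≥ p is guaranteed; a fixed string like baba illustrates the shape of such an s.)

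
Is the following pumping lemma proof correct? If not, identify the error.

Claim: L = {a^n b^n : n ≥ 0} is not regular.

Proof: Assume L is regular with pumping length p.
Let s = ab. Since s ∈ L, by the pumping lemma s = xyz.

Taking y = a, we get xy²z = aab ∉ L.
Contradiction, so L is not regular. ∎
The proof is INCORRECT.

Error: The string s = ab may be shorter than p.
The pumping lemma only applies to strings with |s| ≥ p, and p is not under our control.
We must choose s in terms of p, e.g. s = a^p b^p, to ensure |s| ≥ p.
(The proof also fixes one particular y; a valid argument must handle every decomposition with |xy| ≤ p and |y| ≥ 1 — for s = a^p b^p this forces y = a^k, and then xy²z = a^(p+k) b^p ∉ L.)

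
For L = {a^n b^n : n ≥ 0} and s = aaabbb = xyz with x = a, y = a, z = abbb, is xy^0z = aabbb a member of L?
No

xy⁰z = a · ε · abbb = aabbb.
aabbb has 2 a's and 3 b's; 2 ≠ 3, so it is not in L.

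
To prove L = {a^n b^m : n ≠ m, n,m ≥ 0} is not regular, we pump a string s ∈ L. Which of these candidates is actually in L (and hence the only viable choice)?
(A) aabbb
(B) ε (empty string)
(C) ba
(A) aabbb

The pumping lemma is applied to a string s that lies in L, so first check membership of each option:
- (A) aabbb = a^2 b^3 with 2 ≠ 3, so it is in L ✓
- (B) ε = a^0 b^0 has n = m = 0, so it is not in L ✗
- (C) ba has an a after a b, so it is not of the form a^n b^m and is not in L ✗

Only (A) aabbb is in L, so it is the only candidate that could play the role of s.
(In a complete proof one picks s in terms of the pumping length p so that |s| ≥ p is guaranteed; a fixed string like aabbb illustrates the shape of such an s.)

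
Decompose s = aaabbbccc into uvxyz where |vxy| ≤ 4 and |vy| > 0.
u='aa', v='a', x='bb', y='b', z='ccc'

For s = aaabbbccc with pumping length p = 4:

One valid decomposition:
- u = 'aa'
- v = 'a'
- x = 'bb'
- y = 'b'
- z = 'ccc'

Verification:
- uvxyz = 'aa' + 'a' + 'bb' + 'b' + 'ccc' = aaabbbccc ✓
- |vxy| = |'abbb'| = 4 ≤ 4 ✓
- |vy| = |'ab'| = 2 > 0 ✓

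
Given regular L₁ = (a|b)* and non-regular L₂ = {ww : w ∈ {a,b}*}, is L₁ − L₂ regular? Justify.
No — L₁ − L₂ is not regular.

L₁ − L₂ is the complement of {ww} within {a,b}*. If it were regular, its complement {ww} would be regular as well (regular languages are closed under complement) — contradiction. So L₁ − L₂ is not regular.

Note that the bare facts "L₁ regular, L₂ non-regular" do not settle the question by themselves: the closure of regular languages under ∪, ∩, complement and difference applies only when BOTH operands are regular. With a non-regular operand the result can come out regular or non-regular depending on the specific languages, so one has to work out L₁ − L₂ for this particular pair, as above.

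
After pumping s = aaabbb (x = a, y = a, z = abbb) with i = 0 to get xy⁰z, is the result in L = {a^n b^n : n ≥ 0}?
No

xy⁰z = a · ε · abbb = aabbb.
aabbb has 2 a's and 3 b's; 2 ≠ 3, so it is not in L.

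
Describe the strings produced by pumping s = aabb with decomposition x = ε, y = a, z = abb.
{xy^i z : i ≥ 0} = {a^(i+1) b^2 : i ≥ 0} = {abb, aabb, aaabb, ...}

With x = ε, y = a, z = abb: Starting with aabb and pumping the first 'a' (z = abb keeps the second 'a'), we get strings with i+1 a's followed by 2 b's for i = 0, 1, 2, ...; note bb is not produced because z always contributes one a.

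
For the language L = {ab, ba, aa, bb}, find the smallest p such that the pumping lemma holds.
p = 3

For a finite language L, the pumping lemma holds vacuously if p > max|s| for s ∈ L.

The longest string in L = {ab, ba, aa, bb} has length 2.
If p = 3, then no string s ∈ L has |s| ≥ p, so the condition is vacuously true.

The minimum pumping length is p = 3.

Why no smaller p works: for any p ≤ 2, the longest string s ∈ L has |s| = 2 ≥ p, so it would
have to be pumpable; but pumping up (i = 2, 3, ...) produces ever longer strings, which cannot all lie in the
finite language L. So the pumping property fails for every p ≤ 2.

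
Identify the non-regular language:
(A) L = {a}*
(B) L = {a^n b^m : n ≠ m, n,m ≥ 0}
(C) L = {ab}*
(B) {a^n b^m : n ≠ m, n,m ≥ 0}

(B) L = {a^n b^m : n ≠ m, n,m ≥ 0} is NOT regular.

The pumping lemma can be used to prove this:
After pumping a's, we can make n = m

The other languages are regular because they can be recognized by finite automata.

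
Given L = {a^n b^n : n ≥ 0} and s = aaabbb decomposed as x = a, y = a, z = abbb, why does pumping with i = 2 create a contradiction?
xy²z = aaaabbb ∉ L

Pumping with i = 2 replaces y = a by y² = aa:
- Original: s = xyz = aaabbb; aaabbb = a^3 b^3 has equal counts (3 = 3), so it is in L
- Pumped: xy²z = a · aa · abbb = aaaabbb
- aaaabbb has 4 a's and 3 b's; 4 ≠ 3, so it is not in L

The pumping lemma would require xy²z ∈ L, so this decomposition yields a contradiction.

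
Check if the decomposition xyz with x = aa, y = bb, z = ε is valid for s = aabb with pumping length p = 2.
Violated: |xy| ≤ p

The decomposition x = aa, y = bb, z = ε for s = aabb with p = 2
violates the constraint: |xy| ≤ p

|xy| = |aabb| = 4 > 2 = p. The decomposition puts too many characters in xy.

Pumping lemma constraints:
1. xyz = s (decomposition is valid)
2. |xy| ≤ p
3. |y| > 0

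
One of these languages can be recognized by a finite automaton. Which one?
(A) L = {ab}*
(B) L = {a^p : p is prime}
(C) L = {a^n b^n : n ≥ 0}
(A) {ab}*

(A) L = {ab}* is regular.

This can be recognized by a finite automaton (DFA/NFA).
Regular expressions like {ab}* define regular languages.

The other choices are not regular:
- {a^p : p is prime}: After pumping, the length becomes composite
- {a^n b^n : n ≥ 0}: After pumping, the number of a's and b's become unequal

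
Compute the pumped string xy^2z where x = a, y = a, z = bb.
aaabb

Given x = 'a', y = 'a', z = 'bb' and i = 2:

xy^2z = x + y·y·...·y (2 times) + z
       = 'a' + 'a'^2 + 'bb'
       = 'a' + 'aa' + 'bb'
       = 'aaabb'

The pumped string is 'aaabb' with length 5.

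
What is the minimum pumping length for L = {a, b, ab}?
p = 3

For a finite language L, the pumping lemma holds vacuously if p > max|s| for s ∈ L.

The longest string in L = {a, b, ab} has length 2.
If p = 3, then no string s ∈ L has |s| ≥ p, so the condition is vacuously true.

The minimum pumping length is p = 3.

Why no smaller p works: for any p ≤ 2, the longest string s ∈ L has |s| = 2 ≥ p, so it would
have to be pumpable; but pumping up (i = 2, 3, ...) produces ever longer strings, which cannot all lie in the
finite language L. So the pumping property fails for every p ≤ 2.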